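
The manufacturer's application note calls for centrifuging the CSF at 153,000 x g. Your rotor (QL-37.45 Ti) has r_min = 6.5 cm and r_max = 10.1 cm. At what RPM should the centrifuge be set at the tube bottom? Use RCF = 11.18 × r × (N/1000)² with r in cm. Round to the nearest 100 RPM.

Use r_max = 10.1 cm.
153,000 = 11.18 × 10.1 × (N/1000)²
(N/1000)² = 153,000 / 112.918 = 1354.966
N = 1000 × √1354.966 ≈ 36,809.9

≈ 36800 RPM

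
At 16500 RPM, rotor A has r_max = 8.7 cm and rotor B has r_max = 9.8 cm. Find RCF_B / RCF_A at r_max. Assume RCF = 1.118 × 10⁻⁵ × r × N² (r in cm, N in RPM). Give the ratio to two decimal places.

1.13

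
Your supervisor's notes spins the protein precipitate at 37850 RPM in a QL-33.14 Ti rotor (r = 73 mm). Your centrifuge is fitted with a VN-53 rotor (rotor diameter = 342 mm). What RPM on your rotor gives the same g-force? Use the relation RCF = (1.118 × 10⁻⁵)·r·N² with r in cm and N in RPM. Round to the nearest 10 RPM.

24730 RPM

Original rotor: r = 73 mm = 7.3 cm
RCF = 1.118 × 10⁻⁵ × r × N²
RCF_original = 1.118 × 10⁻⁵ × 7.3 × (37850)² = 1.118 × 10⁻⁵ × 7.3 × 1,432,622,500 ≈ 116,922.1 × g
Your rotor: r = 342 mm / 2 = 171 mm = 17.1 cm
116,922.1 = 1.118 × 10⁻⁵ × 17.1 × N²
N² = 116,922.1 / (19.1178 × 10⁻⁵) = 611,587,630
N ≈ √611,587,630 ≈ 24,730.3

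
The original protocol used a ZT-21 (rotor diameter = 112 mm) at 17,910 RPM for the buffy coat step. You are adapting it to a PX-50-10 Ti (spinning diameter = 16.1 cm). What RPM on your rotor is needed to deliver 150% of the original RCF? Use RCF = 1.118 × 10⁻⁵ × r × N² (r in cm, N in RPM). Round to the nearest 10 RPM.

18300 RPM

Original rotor: r = 112 mm / 2 = 56 mm = 5.6 cm
RCF_original = 1.118 × 10⁻⁵ × 5.6 × (17910)² = 1.118 × 10⁻⁵ × 5.6 × 320,768,100 ≈ 20,082.6 × g
Target RCF = 1.5 × 20,082.6 ≈ 30,123.9 × g
Your rotor: r = 16.1 / 2 = 8.05 cm
30,123.9 = 1.118 × 10⁻⁵ × 8.05 × N²
N² = 30,123.9 / (8.9999 × 10⁻⁵) = 334,713,719
N ≈ √334,713,719 ≈ 18,295.2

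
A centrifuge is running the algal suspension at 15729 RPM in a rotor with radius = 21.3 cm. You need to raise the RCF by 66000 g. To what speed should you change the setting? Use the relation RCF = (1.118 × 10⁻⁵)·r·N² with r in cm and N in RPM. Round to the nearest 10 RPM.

N₂ ≈ 22900 RPM

Current RCF = 1.118 × 10⁻⁵ × 21.3 × (15729)² = 1.118 × 10⁻⁵ × 21.3 × 247,401,441 ≈ 58,914.7 × g
Target RCF = 58,914.7 + 66,000 = 124,914.7 × g
N² = 124,914.7 / (23.8134 × 10⁻⁵) = 524,556,342
N ≈ √524,556,342 ≈ 22,903.2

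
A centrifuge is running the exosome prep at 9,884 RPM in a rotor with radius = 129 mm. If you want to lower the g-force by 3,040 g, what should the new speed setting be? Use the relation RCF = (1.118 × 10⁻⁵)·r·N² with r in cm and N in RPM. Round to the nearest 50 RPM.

r = 129 mm = 12.9 cm
Current RCF = 1.118 × 10⁻⁵ × 12.9 × (9884)² = 1.118 × 10⁻⁵ × 12.9 × 97,693,456 ≈ 14,089.5 × g
Target RCF = 14,089.5 − 3,040 = 11,049.5 × g
N² = 11,049.5 / (14.4222 × 10⁻⁵) = 76,614,525
N ≈ √76,614,525 ≈ 8,753.0

N₂ ≈ 8750 RPM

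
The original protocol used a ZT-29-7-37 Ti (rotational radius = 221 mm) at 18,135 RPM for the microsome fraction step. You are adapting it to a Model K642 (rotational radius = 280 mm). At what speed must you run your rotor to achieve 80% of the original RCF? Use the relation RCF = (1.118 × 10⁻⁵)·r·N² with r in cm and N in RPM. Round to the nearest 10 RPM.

14410 RPM

Original rotor: r = 221 mm = 22.1 cm
RCF = 1.118 × 10⁻⁵ × r × N²
RCF_original = 1.118 × 10⁻⁵ × 22.1 × (18135)² = 1.118 × 10⁻⁵ × 22.1 × 328,878,225 ≈ 81,258.6 × g
Target RCF = 0.8 × 81,258.6 ≈ 65,006.9 × g
Your rotor: r = 280 mm = 28.0 cm
65,006.9 = 1.118 × 10⁻⁵ × 28 × N²
N² = 65,006.9 / (31.304 × 10⁻⁵) = 207,663,238
N ≈ √207,663,238 ≈ 14,410.5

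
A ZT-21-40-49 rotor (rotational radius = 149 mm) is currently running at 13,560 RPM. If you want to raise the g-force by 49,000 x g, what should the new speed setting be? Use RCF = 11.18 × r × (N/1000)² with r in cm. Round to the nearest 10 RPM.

r = 149 mm = 14.9 cm
Current RCF = 11.18 × 14.9 × (13.56)² = 11.18 × 14.9 × 183.8736 ≈ 30,630 × g
Target RCF = 30,630 + 49,000 = 79,630 × g
(N/1000)² = 79,630 / 166.582 = 478.0228
N = 1000 × √478.0228 ≈ 21,863.7

≈ 21860 RPM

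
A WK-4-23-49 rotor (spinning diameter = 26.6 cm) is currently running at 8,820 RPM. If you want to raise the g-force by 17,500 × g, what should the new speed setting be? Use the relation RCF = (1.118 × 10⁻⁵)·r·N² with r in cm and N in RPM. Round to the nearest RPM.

r = 26.6 / 2 = 13.3 cm
Current RCF = 1.118 × 10⁻⁵ × 13.3 × (8820)² = 1.118 × 10⁻⁵ × 13.3 × 77,792,400 ≈ 11,567.3 × g
Target RCF = 11,567.3 + 17,500 = 29,067.3 × g
N² = 29,067.3 / (14.8694 × 10⁻⁵) = 195,484,014
N ≈ √195,484,014 ≈ 13,981.6

13982 RPM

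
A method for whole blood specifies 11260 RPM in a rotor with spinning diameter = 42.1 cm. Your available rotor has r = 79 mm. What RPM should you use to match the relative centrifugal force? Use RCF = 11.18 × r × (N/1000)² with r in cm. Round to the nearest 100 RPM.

Original rotor: r = 42.1 / 2 = 21.05 cm
RCF_original = 11.18 × 21.05 × (11.26)² = 11.18 × 21.05 × 126.7876 ≈ 29,838.1 × g
Your rotor: r = 79 mm = 7.9 cm
29,838.1 = 11.18 × 7.9 × (N/1000)²
(N/1000)² = 29,838.1 / 88.322 = 337.8332
N = 1000 × √337.8332 ≈ 18,380.2

≈ 18400 RPM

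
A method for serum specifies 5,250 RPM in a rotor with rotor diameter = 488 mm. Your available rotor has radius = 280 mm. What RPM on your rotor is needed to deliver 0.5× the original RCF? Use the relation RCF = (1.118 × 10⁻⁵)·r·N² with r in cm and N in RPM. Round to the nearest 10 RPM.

≈ 3470 RPM

Original rotor: r = 488 mm / 2 = 244 mm = 24.4 cm
RCF = 1.118 × 10⁻⁵ × r × N²
RCF_original = 1.118 × 10⁻⁵ × 24.4 × (5250)² = 1.118 × 10⁻⁵ × 24.4 × 27,562,500 ≈ 7,518.8 × g
Target RCF = 0.5 × 7,518.8 ≈ 3,759.4 × g
Your rotor: r = 280 mm = 28.0 cm
3,759.4 = 1.118 × 10⁻⁵ × 28 × N²
N² = 3,759.4 / (31.304 × 10⁻⁵) = 12,009,328
N ≈ √12,009,328 ≈ 3,465.4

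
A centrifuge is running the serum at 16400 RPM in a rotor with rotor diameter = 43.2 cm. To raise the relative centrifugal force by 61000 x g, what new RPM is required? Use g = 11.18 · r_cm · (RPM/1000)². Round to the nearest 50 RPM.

22850 RPM

r = 43.2 / 2 = 21.6 cm
Current RCF = 11.18 × 21.6 × (16.4)² = 11.18 × 21.6 × 268.96 ≈ 64,950.6 × g
Target RCF = 64,950.6 + 61,000 = 125,950.6 × g
(N/1000)² = 125,950.6 / 241.488 = 521.5605
N = 1000 × √521.5605 ≈ 22,837.7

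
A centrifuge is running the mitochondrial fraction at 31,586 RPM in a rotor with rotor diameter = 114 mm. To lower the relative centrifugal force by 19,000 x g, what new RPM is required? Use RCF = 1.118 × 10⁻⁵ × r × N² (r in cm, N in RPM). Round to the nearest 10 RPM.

≈ 26450 RPM

r = 114 mm / 2 = 57 mm = 5.7 cm
Current RCF = 1.118 × 10⁻⁵ × 5.7 × (31586)² = 1.118 × 10⁻⁵ × 5.7 × 997,675,396 ≈ 63,577.9 × g
Target RCF = 63,577.9 − 19,000 = 44,577.9 × g
N² = 44,577.9 / (6.3726 × 10⁻⁵) = 699,524,527
N ≈ √699,524,527 ≈ 26,448.5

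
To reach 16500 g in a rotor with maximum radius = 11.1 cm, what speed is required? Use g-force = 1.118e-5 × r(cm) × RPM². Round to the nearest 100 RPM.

16,500 = 1.118 × 10⁻⁵ × 11.1 × N²
N² = 16,500 / (12.4098 × 10⁻⁵) = 132,959,435
N ≈ √132,959,435 ≈ 11,530.8

≈ 11500 RPM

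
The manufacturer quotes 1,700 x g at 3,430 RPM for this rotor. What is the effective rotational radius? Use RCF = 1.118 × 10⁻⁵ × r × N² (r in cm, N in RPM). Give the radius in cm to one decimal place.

RCF = 1.118 × 10⁻⁵ × r × N²
1700 = 1.118 × 10⁻⁵ × r × (3430)²
r = 1700 / (1.118 × 10⁻⁵ × 11,764,900) = 1700 / 131.5316 ≈ 12.925 cm

12.9 cm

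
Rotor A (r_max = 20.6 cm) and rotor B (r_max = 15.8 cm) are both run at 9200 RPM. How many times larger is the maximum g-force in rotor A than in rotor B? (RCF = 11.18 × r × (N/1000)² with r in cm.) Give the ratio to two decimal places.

At fixed N, RCF ∝ r, so RCF_A/RCF_B = r_A/r_B = 20.6 / 15.8 = 1.3038.

1.30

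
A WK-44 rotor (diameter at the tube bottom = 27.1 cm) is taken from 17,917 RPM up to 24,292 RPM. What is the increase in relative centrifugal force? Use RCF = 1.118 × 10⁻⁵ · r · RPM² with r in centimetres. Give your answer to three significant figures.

r = 27.1 / 2 = 13.55 cm
RCF₁ = 1.118 × 10⁻⁵ × 13.55 × (17917)² = 1.118 × 10⁻⁵ × 13.55 × 321,018,889 ≈ 48,630.8 × g
RCF₂ = 1.118 × 10⁻⁵ × 13.55 × (24292)² = 1.118 × 10⁻⁵ × 13.55 × 590,101,264 ≈ 89,393.9 × g
Increase = 89,393.9 − 48,630.8 = 40,763.1

≈ 40800 x g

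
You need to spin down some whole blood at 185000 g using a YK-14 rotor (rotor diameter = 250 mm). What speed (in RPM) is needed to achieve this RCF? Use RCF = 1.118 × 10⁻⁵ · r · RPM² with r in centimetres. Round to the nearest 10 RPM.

N ≈ 36380 RPM

r = 250 mm / 2 = 125 mm = 12.5 cm
RCF = 1.118 × 10⁻⁵ × r × N²
185,000 = 1.118 × 10⁻⁵ × 12.5 × N²
N² = 185,000 / (13.975 × 10⁻⁵) = 1,323,792,487
N ≈ √1,323,792,487 ≈ 36,384.0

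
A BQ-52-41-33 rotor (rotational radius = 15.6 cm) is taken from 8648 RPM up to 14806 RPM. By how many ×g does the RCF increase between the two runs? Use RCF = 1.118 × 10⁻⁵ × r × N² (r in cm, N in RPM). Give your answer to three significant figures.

RCF₁ = 1.118 × 10⁻⁵ × 15.6 × (8648)² = 1.118 × 10⁻⁵ × 15.6 × 74,787,904 ≈ 13,043.6 × g
RCF₂ = 1.118 × 10⁻⁵ × 15.6 × (14806)² = 1.118 × 10⁻⁵ × 15.6 × 219,217,636 ≈ 38,233.3 × g
Increase = 38,233.3 − 13,043.6 = 25,189.7

25200 ×g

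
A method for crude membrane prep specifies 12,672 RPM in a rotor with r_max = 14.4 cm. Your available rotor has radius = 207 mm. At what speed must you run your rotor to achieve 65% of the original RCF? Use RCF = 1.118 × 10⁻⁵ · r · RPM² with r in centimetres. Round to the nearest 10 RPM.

≈ 8520 RPM

RCF_original = 1.118 × 10⁻⁵ × 14.4 × (12672)² = 1.118 × 10⁻⁵ × 14.4 × 160,579,584 ≈ 25,852 × g
Target RCF = 0.65 × 25,852 ≈ 16,803.8 × g
Your rotor: r = 207 mm = 20.7 cm
16,803.8 = 1.118 × 10⁻⁵ × 20.7 × N²
N² = 16,803.8 / (23.1426 × 10⁻⁵) = 72,609,819
N ≈ √72,609,819 ≈ 8,521.1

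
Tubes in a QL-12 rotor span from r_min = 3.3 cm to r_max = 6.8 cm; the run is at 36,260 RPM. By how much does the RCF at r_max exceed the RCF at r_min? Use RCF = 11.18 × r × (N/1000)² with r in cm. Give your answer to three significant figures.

RCF_max = 11.18 × 6.8 × (36.26)² = 11.18 × 6.8 × 1,314.7876 ≈ 99,955.4 × g
RCF_min = 11.18 × 3.3 × (36.26)² = 11.18 × 3.3 × 1,314.7876 ≈ 48,507.8 × g
ΔRCF = 99,955.4 − 48,507.8 = 51,447.6

≈ 51400 ×g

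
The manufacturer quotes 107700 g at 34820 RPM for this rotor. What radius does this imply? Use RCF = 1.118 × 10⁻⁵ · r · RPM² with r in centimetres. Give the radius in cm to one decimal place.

107700 = 1.118 × 10⁻⁵ × r × (34820)²
r = 107700 / (1.118 × 10⁻⁵ × 1,212,432,400) = 107700 / 13554.99 ≈ 7.945 cm

7.9 cm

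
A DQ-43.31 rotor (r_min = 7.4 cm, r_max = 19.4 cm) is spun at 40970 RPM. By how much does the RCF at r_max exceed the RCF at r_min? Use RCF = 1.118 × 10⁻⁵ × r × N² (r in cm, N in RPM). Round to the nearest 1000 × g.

225000 x g

RCF_max = 1.118 × 10⁻⁵ × 19.4 × (40970)² = 1.118 × 10⁻⁵ × 19.4 × 1,678,540,900 ≈ 364,062.1 × g
RCF_min = 1.118 × 10⁻⁵ × 7.4 × (40970)² = 1.118 × 10⁻⁵ × 7.4 × 1,678,540,900 ≈ 138,869 × g
ΔRCF = 364,062.1 − 138,869 = 225,193.1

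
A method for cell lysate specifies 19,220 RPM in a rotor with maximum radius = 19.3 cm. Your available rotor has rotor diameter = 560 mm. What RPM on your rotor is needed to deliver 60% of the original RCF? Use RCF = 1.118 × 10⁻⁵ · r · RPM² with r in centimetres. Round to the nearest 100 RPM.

≈ 12400 RPM

RCF_original = 1.118 × 10⁻⁵ × 19.3 × (19220)² = 1.118 × 10⁻⁵ × 19.3 × 369,408,400 ≈ 79,708.7 × g
Target RCF = 0.6 × 79,708.7 ≈ 47,825.2 × g
Your rotor: r = 560 mm / 2 = 280 mm = 28 cm
47,825.2 = 1.118 × 10⁻⁵ × 28 × N²
N² = 47,825.2 / (31.304 × 10⁻⁵) = 152,776,642
N ≈ √152,776,642 ≈ 12,360.3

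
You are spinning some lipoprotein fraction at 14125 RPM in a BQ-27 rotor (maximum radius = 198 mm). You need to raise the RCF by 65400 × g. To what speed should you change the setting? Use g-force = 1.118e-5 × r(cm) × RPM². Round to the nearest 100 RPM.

≈ 22200 RPM

r = 198 mm = 19.8 cm
Current RCF = 1.118 × 10⁻⁵ × 19.8 × (14125)² = 1.118 × 10⁻⁵ × 19.8 × 199,515,625 ≈ 44,165.6 × g
Target RCF = 44,165.6 + 65,400 = 109,565.6 × g
N² = 109,565.6 / (22.1364 × 10⁻⁵) = 494,956,723
N ≈ √494,956,723 ≈ 22,247.6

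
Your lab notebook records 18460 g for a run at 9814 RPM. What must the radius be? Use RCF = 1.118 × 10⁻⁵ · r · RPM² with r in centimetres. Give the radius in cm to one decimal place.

≈ 17.1 cm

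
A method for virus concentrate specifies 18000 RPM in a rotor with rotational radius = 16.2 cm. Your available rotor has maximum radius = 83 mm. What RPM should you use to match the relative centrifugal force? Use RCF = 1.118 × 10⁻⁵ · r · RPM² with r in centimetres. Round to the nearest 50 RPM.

RCF_original = 1.118 × 10⁻⁵ × 16.2 × (18000)² = 1.118 × 10⁻⁵ × 16.2 × 324,000,000 ≈ 58,681.6 × g
Your rotor: r = 83 mm = 8.3 cm
58,681.6 = 1.118 × 10⁻⁵ × 8.3 × N²
N² = 58,681.6 / (9.2794 × 10⁻⁵) = 632,385,715
N ≈ √632,385,715 ≈ 25,147.3

≈ 25150 RPM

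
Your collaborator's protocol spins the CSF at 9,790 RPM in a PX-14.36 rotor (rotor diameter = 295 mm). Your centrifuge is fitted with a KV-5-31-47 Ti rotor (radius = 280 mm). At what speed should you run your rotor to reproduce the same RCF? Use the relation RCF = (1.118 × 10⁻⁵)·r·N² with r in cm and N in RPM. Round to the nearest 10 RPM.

≈ 7110 RPM

Original rotor: r = 295 mm / 2 = 147.5 mm = 14.75 cm
RCF_original = 1.118 × 10⁻⁵ × 14.75 × (9790)² = 1.118 × 10⁻⁵ × 14.75 × 95,844,100 ≈ 15,805.2 × g
Your rotor: r = 280 mm = 28.0 cm
15,805.2 = 1.118 × 10⁻⁵ × 28 × N²
N² = 15,805.2 / (31.304 × 10⁻⁵) = 50,489,394
N ≈ √50,489,394 ≈ 7,105.6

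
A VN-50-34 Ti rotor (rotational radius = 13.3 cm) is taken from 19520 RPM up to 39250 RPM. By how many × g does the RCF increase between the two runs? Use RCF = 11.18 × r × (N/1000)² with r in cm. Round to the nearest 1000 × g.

RCF₁ = 11.18 × 13.3 × (19.52)² = 11.18 × 13.3 × 381.0304 ≈ 56,656.9 × g
RCF₂ = 11.18 × 13.3 × (39.25)² = 11.18 × 13.3 × 1,540.5625 ≈ 229,072.4 × g
Increase = 229,072.4 − 56,656.9 = 172,415.5

≈ 172000 × g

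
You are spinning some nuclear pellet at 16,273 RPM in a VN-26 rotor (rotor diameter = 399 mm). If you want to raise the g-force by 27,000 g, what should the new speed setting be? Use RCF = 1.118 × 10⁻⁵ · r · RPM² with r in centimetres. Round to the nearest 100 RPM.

r = 399 mm / 2 = 199.5 mm = 19.95 cm
Current RCF = 1.118 × 10⁻⁵ × 19.95 × (16273)² = 1.118 × 10⁻⁵ × 19.95 × 264,810,529 ≈ 59,063.6 × g
Target RCF = 59,063.6 + 27,000 = 86,063.6 × g
N² = 86,063.6 / (22.3041 × 10⁻⁵) = 385,864,482
N ≈ √385,864,482 ≈ 19,643.4

≈ 19600 RPM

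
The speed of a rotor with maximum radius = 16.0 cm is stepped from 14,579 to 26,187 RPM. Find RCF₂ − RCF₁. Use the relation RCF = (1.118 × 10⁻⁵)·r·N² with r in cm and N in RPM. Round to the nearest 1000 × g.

RCF₁ = 1.118 × 10⁻⁵ × 16 × (14579)² = 1.118 × 10⁻⁵ × 16 × 212,547,241 ≈ 38,020.5 × g
RCF₂ = 1.118 × 10⁻⁵ × 16 × (26187)² = 1.118 × 10⁻⁵ × 16 × 685,758,969 ≈ 122,668.6 × g
Increase = 122,668.6 − 38,020.5 = 84,648.1

85000 × g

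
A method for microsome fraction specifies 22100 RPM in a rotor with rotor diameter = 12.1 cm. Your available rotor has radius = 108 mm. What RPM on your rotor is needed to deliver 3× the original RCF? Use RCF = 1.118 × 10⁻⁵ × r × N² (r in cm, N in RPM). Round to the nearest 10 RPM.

Original rotor: r = 12.1 / 2 = 6.05 cm
RCF_original = 1.118 × 10⁻⁵ × 6.05 × (22100)² = 1.118 × 10⁻⁵ × 6.05 × 488,410,000 ≈ 33,035.6 × g
Target RCF = 3 × 33,035.6 ≈ 99,106.8 × g
Your rotor: r = 108 mm = 10.8 cm
99,106.8 = 1.118 × 10⁻⁵ × 10.8 × N²
N² = 99,106.8 / (12.0744 × 10⁻⁵) = 820,801,034
N ≈ √820,801,034 ≈ 28,649.6

28650 RPM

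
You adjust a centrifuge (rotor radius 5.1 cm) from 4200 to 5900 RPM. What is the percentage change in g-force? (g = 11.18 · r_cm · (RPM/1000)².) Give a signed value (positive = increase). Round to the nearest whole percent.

RCF ∝ N², so the ratio is (5900/4200)² = (1.404762)² = 1.9734.
Change = 1.9734 − 1 = +0.9734 → +97.3%.

+97%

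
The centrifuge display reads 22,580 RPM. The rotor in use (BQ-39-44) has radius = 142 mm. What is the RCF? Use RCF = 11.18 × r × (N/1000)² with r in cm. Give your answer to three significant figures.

≈ 80900 ×g

r = 142 mm = 14.2 cm
RCF = 11.18 × 14.2 × (22.58)² = 11.18 × 14.2 × 509.8564 ≈ 80,942.8 × g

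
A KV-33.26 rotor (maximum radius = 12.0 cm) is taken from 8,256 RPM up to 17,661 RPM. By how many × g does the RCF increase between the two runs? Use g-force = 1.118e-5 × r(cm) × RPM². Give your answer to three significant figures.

32700 × g

RCF₁ = 1.118 × 10⁻⁵ × 12 × (8256)² = 1.118 × 10⁻⁵ × 12 × 68,161,536 ≈ 9,144.6 × g
RCF₂ = 1.118 × 10⁻⁵ × 12 × (17661)² = 1.118 × 10⁻⁵ × 12 × 311,910,921 ≈ 41,846 × g
Increase = 41,846 − 9,144.6 = 32,701.4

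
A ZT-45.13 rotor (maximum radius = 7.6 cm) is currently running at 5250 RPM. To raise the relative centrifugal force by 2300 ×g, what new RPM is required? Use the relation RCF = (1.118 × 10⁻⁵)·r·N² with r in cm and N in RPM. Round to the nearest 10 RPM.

≈ 7390 RPM

Current RCF = 1.118 × 10⁻⁵ × 7.6 × (5250)² = 1.118 × 10⁻⁵ × 7.6 × 27,562,500 ≈ 2,341.9 × g
Target RCF = 2,341.9 + 2,300 = 4,641.9 × g
N² = 4,641.9 / (8.4968 × 10⁻⁵) = 54,631,155
N ≈ √54,631,155 ≈ 7,391.3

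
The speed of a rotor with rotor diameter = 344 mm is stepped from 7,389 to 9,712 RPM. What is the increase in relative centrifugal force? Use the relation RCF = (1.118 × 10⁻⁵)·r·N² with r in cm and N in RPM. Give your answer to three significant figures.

7640 g

r = 344 mm / 2 = 172 mm = 17.2 cm
RCF₁ = 1.118 × 10⁻⁵ × 17.2 × (7389)² = 1.118 × 10⁻⁵ × 17.2 × 54,597,321 ≈ 10,498.8 × g
RCF₂ = 1.118 × 10⁻⁵ × 17.2 × (9712)² = 1.118 × 10⁻⁵ × 17.2 × 94,322,944 ≈ 18,137.9 × g
Increase = 18,137.9 − 10,498.8 = 7,639.1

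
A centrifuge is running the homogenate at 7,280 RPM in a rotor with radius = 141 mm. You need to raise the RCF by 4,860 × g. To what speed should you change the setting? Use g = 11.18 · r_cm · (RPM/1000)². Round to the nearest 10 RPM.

r = 141 mm = 14.1 cm
Current RCF = 11.18 × 14.1 × (7.28)² = 11.18 × 14.1 × 52.9984 ≈ 8,354.6 × g
Target RCF = 8,354.6 + 4,860 = 13,214.6 × g
(N/1000)² = 13,214.6 / 157.638 = 83.82877
N = 1000 × √83.82877 ≈ 9,155.8

N₂ ≈ 9160 RPM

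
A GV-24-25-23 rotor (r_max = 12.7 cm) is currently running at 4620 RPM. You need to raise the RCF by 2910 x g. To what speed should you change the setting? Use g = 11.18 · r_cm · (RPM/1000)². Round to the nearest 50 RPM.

6450 RPM

Current RCF = 11.18 × 12.7 × (4.62)² = 11.18 × 12.7 × 21.3444 ≈ 3,030.6 × g
Target RCF = 3,030.6 + 2,910 = 5,940.6 × g
(N/1000)² = 5,940.6 / 141.986 = 41.83934
N = 1000 × √41.83934 ≈ 6,468.3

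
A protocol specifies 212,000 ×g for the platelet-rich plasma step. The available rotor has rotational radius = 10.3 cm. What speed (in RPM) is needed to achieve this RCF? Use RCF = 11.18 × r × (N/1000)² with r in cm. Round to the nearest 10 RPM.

≈ 42910 RPM

212,000 = 11.18 × 10.3 × (N/1000)²
(N/1000)² = 212,000 / 115.154 = 1841.013
N = 1000 × √1841.013 ≈ 42,907.0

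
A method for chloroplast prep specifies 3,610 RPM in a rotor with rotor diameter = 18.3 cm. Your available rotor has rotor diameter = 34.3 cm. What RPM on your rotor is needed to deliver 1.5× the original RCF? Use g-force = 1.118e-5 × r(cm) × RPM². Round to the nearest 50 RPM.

Original rotor: r = 18.3 / 2 = 9.15 cm
RCF_original = 1.118 × 10⁻⁵ × 9.15 × (3610)² = 1.118 × 10⁻⁵ × 9.15 × 13,032,100 ≈ 1,333.1 × g
Target RCF = 1.5 × 1,333.1 ≈ 1,999.6 × g
Your rotor: r = 34.3 / 2 = 17.15 cm
1,999.6 = 1.118 × 10⁻⁵ × 17.15 × N²
N² = 1,999.6 / (19.1737 × 10⁻⁵) = 10,428,869
N ≈ √10,428,869 ≈ 3,229.4

3250 RPM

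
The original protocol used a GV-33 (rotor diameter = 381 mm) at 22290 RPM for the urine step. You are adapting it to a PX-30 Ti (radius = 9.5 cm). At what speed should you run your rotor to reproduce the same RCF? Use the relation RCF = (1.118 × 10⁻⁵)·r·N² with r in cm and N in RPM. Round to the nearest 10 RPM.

Original rotor: r = 381 mm / 2 = 190.5 mm = 19.05 cm
RCF_original = 1.118 × 10⁻⁵ × 19.05 × (22290)² = 1.118 × 10⁻⁵ × 19.05 × 496,844,100 ≈ 105,817.4 × g
105,817.4 = 1.118 × 10⁻⁵ × 9.5 × N²
N² = 105,817.4 / (10.621 × 10⁻⁵) = 996,303,550
N ≈ √996,303,550 ≈ 31,564.3

≈ 31560 RPM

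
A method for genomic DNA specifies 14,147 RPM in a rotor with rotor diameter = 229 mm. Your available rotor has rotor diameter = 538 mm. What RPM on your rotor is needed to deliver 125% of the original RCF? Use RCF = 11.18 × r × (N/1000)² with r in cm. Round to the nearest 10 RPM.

Original rotor: r = 229 mm / 2 = 114.5 mm = 11.45 cm
RCF_original = 11.18 × 11.45 × (14.147)² = 11.18 × 11.45 × 200.137609 ≈ 25,619.8 × g
Target RCF = 1.25 × 25,619.8 ≈ 32,024.8 × g
Your rotor: r = 538 mm / 2 = 269 mm = 26.9 cm
32,024.8 = 11.18 × 26.9 × (N/1000)²
(N/1000)² = 32,024.8 / 300.742 = 106.486
N = 1000 × √106.486 ≈ 10,319.2

≈ 10320 RPM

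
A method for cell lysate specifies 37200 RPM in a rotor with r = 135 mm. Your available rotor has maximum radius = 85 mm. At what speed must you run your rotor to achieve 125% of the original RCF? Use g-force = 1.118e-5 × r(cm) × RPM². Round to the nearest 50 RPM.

≈ 52400 RPM

Original rotor: r = 135 mm = 13.5 cm
RCF = 1.118 × 10⁻⁵ × r × N²
RCF_original = 1.118 × 10⁻⁵ × 13.5 × (37200)² = 1.118 × 10⁻⁵ × 13.5 × 1,383,840,000 ≈ 208,863 × g
Target RCF = 1.25 × 208,863 ≈ 261,078.8 × g
Your rotor: r = 85 mm = 8.5 cm
261,078.8 = 1.118 × 10⁻⁵ × 8.5 × N²
N² = 261,078.8 / (9.503 × 10⁻⁵) = 2,747,330,317
N ≈ √2,747,330,317 ≈ 52,415.0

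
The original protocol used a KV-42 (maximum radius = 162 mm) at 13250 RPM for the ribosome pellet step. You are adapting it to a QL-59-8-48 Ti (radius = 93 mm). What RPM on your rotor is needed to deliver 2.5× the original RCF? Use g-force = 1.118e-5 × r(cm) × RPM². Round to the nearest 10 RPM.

≈ 27650 RPM

Original rotor: r = 162 mm = 16.2 cm
RCF_original = 1.118 × 10⁻⁵ × 16.2 × (13250)² = 1.118 × 10⁻⁵ × 16.2 × 175,562,500 ≈ 31,797.2 × g
Target RCF = 2.5 × 31,797.2 ≈ 79,493 × g
Your rotor: r = 93 mm = 9.3 cm
79,493 = 1.118 × 10⁻⁵ × 9.3 × N²
N² = 79,493 / (10.3974 × 10⁻⁵) = 764,546,906
N ≈ √764,546,906 ≈ 27,650.4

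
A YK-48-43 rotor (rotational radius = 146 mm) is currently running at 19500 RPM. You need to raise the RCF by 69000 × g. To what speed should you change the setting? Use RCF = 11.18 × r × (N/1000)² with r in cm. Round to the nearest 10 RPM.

r = 146 mm = 14.6 cm
Current RCF = 11.18 × 14.6 × (19.5)² = 11.18 × 14.6 × 380.25 ≈ 62,067.4 × g
Target RCF = 62,067.4 + 69,000 = 131,067.4 × g
(N/1000)² = 131,067.4 / 163.228 = 802.9713
N = 1000 × √802.9713 ≈ 28,336.7

≈ 28340 RPM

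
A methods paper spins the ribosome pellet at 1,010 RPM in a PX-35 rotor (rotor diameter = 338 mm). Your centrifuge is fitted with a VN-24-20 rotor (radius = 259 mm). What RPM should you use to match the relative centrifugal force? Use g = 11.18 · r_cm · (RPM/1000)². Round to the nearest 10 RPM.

820 RPM

Original rotor: r = 338 mm / 2 = 169 mm = 16.9 cm
RCF_original = 11.18 × 16.9 × (1.01)² = 11.18 × 16.9 × 1.0201 ≈ 192.7 × g
Your rotor: r = 259 mm = 25.9 cm
192.7 = 11.18 × 25.9 × (N/1000)²
(N/1000)² = 192.7 / 289.562 = 0.6654879
N = 1000 × √0.6654879 ≈ 815.8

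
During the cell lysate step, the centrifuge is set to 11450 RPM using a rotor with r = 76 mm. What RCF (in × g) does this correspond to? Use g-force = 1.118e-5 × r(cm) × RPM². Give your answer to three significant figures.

RCF ≈ 11100 × g

r = 76 mm = 7.6 cm
RCF = 1.118 × 10⁻⁵ × 7.6 × (11450)² = 1.118 × 10⁻⁵ × 7.6 × 131,102,500 ≈ 11,139.5 × g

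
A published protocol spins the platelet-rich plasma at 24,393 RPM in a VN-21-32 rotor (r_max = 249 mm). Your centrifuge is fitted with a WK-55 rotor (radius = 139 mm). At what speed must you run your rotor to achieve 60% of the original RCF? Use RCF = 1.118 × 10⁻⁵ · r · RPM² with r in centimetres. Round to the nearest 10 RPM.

Original rotor: r = 249 mm = 24.9 cm
RCF = 1.118 × 10⁻⁵ × r × N²
RCF_original = 1.118 × 10⁻⁵ × 24.9 × (24393)² = 1.118 × 10⁻⁵ × 24.9 × 595,018,449 ≈ 165,642.4 × g
Target RCF = 0.6 × 165,642.4 ≈ 99,385.4 × g
Your rotor: r = 139 mm = 13.9 cm
99,385.4 = 1.118 × 10⁻⁵ × 13.9 × N²
N² = 99,385.4 / (15.5402 × 10⁻⁵) = 639,537,458
N ≈ √639,537,458 ≈ 25,289.1

≈ 25290 RPM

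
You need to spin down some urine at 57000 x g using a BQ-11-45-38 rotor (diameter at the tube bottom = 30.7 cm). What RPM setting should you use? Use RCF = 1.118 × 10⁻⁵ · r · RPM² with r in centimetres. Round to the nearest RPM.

r = 30.7 / 2 = 15.35 cm
57,000 = 1.118 × 10⁻⁵ × 15.35 × N²
N² = 57,000 / (17.1613 × 10⁻⁵) = 332,142,670
N ≈ √332,142,670 ≈ 18,224.8

N ≈ 18225 RPM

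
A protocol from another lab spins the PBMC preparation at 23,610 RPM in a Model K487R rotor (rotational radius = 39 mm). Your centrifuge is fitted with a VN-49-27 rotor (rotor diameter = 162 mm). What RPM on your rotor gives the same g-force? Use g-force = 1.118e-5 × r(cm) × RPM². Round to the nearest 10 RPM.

Original rotor: r = 39 mm = 3.9 cm
RCF = 1.118 × 10⁻⁵ × r × N²
RCF_original = 1.118 × 10⁻⁵ × 3.9 × (23610)² = 1.118 × 10⁻⁵ × 3.9 × 557,432,100 ≈ 24,305.2 × g
Your rotor: r = 162 mm / 2 = 81 mm = 8.1 cm
24,305.2 = 1.118 × 10⁻⁵ × 8.1 × N²
N² = 24,305.2 / (9.0558 × 10⁻⁵) = 268,393,737
N ≈ √268,393,737 ≈ 16,382.7

≈ 16380 RPM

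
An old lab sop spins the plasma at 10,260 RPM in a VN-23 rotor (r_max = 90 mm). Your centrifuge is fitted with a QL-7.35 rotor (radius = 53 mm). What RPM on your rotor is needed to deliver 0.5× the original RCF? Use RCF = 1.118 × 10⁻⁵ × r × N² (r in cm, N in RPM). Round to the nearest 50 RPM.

Original rotor: r = 90 mm = 9.0 cm
RCF_original = 1.118 × 10⁻⁵ × 9 × (10260)² = 1.118 × 10⁻⁵ × 9 × 105,267,600 ≈ 10,592 × g
Target RCF = 0.5 × 10,592 ≈ 5,296 × g
Your rotor: r = 53 mm = 5.3 cm
5,296 = 1.118 × 10⁻⁵ × 5.3 × N²
N² = 5,296 / (5.9254 × 10⁻⁵) = 89,377,932
N ≈ √89,377,932 ≈ 9,454.0

≈ 9450 RPM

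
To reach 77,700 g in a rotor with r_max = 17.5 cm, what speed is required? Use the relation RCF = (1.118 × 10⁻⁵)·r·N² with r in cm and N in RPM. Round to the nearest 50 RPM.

N ≈ 19950 RPM

77,700 = 1.118 × 10⁻⁵ × 17.5 × N²
N² = 77,700 / (19.565 × 10⁻⁵) = 397,137,746
N ≈ √397,137,746 ≈ 19,928.3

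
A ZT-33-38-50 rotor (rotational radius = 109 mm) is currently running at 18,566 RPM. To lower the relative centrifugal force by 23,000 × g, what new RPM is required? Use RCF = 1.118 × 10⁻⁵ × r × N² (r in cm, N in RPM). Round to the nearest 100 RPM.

12500 RPM

r = 109 mm = 10.9 cm
Current RCF = 1.118 × 10⁻⁵ × 10.9 × (18566)² = 1.118 × 10⁻⁵ × 10.9 × 344,696,356 ≈ 42,005.4 × g
Target RCF = 42,005.4 − 23,000 = 19,005.4 × g
N² = 19,005.4 / (12.1862 × 10⁻⁵) = 155,958,379
N ≈ √155,958,379 ≈ 12,488.3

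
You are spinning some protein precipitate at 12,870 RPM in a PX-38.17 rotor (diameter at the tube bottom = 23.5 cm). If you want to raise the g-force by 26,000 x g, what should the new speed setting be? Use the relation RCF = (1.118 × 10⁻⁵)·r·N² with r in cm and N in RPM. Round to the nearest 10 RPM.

19070 RPM

r = 23.5 / 2 = 11.75 cm
Current RCF = 1.118 × 10⁻⁵ × 11.75 × (12870)² = 1.118 × 10⁻⁵ × 11.75 × 165,636,900 ≈ 21,758.9 × g
Target RCF = 21,758.9 + 26,000 = 47,758.9 × g
N² = 47,758.9 / (13.1365 × 10⁻⁵) = 363,558,787
N ≈ √363,558,787 ≈ 19,067.2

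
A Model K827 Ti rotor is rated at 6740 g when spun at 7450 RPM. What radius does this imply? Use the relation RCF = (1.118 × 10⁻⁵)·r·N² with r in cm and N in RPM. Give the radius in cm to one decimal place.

6740 = 1.118 × 10⁻⁵ × r × (7450)²
r = 6740 / (1.118 × 10⁻⁵ × 55,502,500) = 6740 / 620.518 ≈ 10.862 cm

r ≈ 10.9 cm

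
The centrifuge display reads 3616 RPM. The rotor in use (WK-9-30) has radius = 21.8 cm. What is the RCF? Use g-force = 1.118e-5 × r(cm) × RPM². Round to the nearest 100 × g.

RCF ≈ 3200 ×g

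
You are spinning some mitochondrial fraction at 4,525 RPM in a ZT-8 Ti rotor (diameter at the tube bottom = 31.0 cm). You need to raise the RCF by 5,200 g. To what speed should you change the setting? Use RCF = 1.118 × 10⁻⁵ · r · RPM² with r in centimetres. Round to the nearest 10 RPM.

r = 31.0 / 2 = 15.5 cm
Current RCF = 1.118 × 10⁻⁵ × 15.5 × (4525)² = 1.118 × 10⁻⁵ × 15.5 × 20,475,625 ≈ 3,548.2 × g
Target RCF = 3,548.2 + 5,200 = 8,748.2 × g
N² = 8,748.2 / (17.329 × 10⁻⁵) = 50,483,005
N ≈ √50,483,005 ≈ 7,105.1

≈ 7110 RPM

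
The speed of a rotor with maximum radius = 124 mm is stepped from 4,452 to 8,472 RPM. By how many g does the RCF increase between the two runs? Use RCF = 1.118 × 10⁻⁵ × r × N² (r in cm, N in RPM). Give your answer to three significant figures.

7200 g

r = 124 mm = 12.4 cm
RCF₁ = 1.118 × 10⁻⁵ × 12.4 × (4452)² = 1.118 × 10⁻⁵ × 12.4 × 19,820,304 ≈ 2,747.7 × g
RCF₂ = 1.118 × 10⁻⁵ × 12.4 × (8472)² = 1.118 × 10⁻⁵ × 12.4 × 71,774,784 ≈ 9,950.3 × g
Increase = 9,950.3 − 2,747.7 = 7,202.6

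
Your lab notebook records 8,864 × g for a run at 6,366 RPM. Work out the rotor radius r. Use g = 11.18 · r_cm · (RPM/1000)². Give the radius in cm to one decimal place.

19.6 cm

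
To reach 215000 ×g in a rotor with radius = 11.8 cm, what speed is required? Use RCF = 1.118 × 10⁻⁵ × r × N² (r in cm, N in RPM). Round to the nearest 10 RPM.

215,000 = 1.118 × 10⁻⁵ × 11.8 × N²
N² = 215,000 / (13.1924 × 10⁻⁵) = 1,629,726,206
N ≈ √1,629,726,206 ≈ 40,369.9

N ≈ 40370 RPM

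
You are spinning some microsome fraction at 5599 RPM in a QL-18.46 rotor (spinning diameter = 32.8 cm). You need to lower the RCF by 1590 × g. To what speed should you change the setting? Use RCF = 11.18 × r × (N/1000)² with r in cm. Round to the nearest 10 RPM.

N₂ ≈ 4760 RPM

r = 32.8 / 2 = 16.4 cm
Current RCF = 11.18 × 16.4 × (5.599)² = 11.18 × 16.4 × 31.348801 ≈ 5,747.9 × g
Target RCF = 5,747.9 − 1,590 = 4,157.9 × g
(N/1000)² = 4,157.9 / 183.352 = 22.67715
N = 1000 × √22.67715 ≈ 4,762.1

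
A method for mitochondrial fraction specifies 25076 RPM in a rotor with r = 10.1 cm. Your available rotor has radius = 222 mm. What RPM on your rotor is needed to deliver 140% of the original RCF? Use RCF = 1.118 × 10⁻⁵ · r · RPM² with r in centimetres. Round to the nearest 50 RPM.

RCF = 1.118 × 10⁻⁵ × r × N²
RCF_original = 1.118 × 10⁻⁵ × 10.1 × (25076)² = 1.118 × 10⁻⁵ × 10.1 × 628,805,776 ≈ 71,003.5 × g
Target RCF = 1.4 × 71,003.5 ≈ 99,404.9 × g
Your rotor: r = 222 mm = 22.2 cm
99,404.9 = 1.118 × 10⁻⁵ × 22.2 × N²
N² = 99,404.9 / (24.8196 × 10⁻⁵) = 400,509,678
N ≈ √400,509,678 ≈ 20,012.7

20000 RPM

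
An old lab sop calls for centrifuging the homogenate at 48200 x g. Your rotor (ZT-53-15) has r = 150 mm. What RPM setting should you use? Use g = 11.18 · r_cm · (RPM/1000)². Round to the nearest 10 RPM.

≈ 16950 RPM

r = 150 mm = 15.0 cm
48,200 = 11.18 × 15 × (N/1000)²
(N/1000)² = 48,200 / 167.7 = 287.418
N = 1000 × √287.418 ≈ 16,953.4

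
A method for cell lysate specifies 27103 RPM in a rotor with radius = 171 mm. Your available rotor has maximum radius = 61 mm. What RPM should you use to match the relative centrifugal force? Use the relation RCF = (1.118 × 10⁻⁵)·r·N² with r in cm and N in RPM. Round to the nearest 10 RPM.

≈ 45380 RPM

Original rotor: r = 171 mm = 17.1 cm
RCF = 1.118 × 10⁻⁵ × r × N²
RCF_original = 1.118 × 10⁻⁵ × 17.1 × (27103)² = 1.118 × 10⁻⁵ × 17.1 × 734,572,609 ≈ 140,434.1 × g
Your rotor: r = 61 mm = 6.1 cm
140,434.1 = 1.118 × 10⁻⁵ × 6.1 × N²
N² = 140,434.1 / (6.8198 × 10⁻⁵) = 2,059,211,414
N ≈ √2,059,211,414 ≈ 45,378.5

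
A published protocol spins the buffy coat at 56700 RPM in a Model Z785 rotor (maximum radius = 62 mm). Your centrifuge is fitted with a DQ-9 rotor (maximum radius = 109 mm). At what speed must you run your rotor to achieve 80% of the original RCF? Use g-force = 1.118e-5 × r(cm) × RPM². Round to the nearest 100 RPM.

≈ 38200 RPM

Original rotor: r = 62 mm = 6.2 cm
RCF_original = 1.118 × 10⁻⁵ × 6.2 × (56700)² = 1.118 × 10⁻⁵ × 6.2 × 3,214,890,000 ≈ 222,843.3 × g
Target RCF = 0.8 × 222,843.3 ≈ 178,274.6 × g
Your rotor: r = 109 mm = 10.9 cm
178,274.6 = 1.118 × 10⁻⁵ × 10.9 × N²
N² = 178,274.6 / (12.1862 × 10⁻⁵) = 1,462,921,994
N ≈ √1,462,921,994 ≈ 38,248.2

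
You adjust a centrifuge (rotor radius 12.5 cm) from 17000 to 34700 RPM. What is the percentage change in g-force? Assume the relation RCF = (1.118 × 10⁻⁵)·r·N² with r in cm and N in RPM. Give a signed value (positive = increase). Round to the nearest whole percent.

+317%

RCF ∝ N², so the ratio is (34700/17000)² = (2.041176)² = 4.1664.
Change = 4.1664 − 1 = +3.1664 → +316.6%.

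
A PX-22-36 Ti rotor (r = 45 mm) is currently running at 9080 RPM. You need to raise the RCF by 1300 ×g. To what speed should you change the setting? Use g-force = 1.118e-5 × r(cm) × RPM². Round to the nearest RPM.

N₂ ≈ 10406 RPM

r = 45 mm = 4.5 cm
Current RCF = 1.118 × 10⁻⁵ × 4.5 × (9080)² = 1.118 × 10⁻⁵ × 4.5 × 82,446,400 ≈ 4,147.9 × g
Target RCF = 4,147.9 + 1,300 = 5,447.9 × g
N² = 5,447.9 / (5.031 × 10⁻⁵) = 108,286,623
N ≈ √108,286,623 ≈ 10,406.1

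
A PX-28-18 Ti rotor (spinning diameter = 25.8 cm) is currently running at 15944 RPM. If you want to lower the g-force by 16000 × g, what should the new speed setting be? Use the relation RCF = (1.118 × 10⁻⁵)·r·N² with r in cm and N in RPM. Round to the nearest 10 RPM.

≈ 11970 RPM

r = 25.8 / 2 = 12.9 cm
Current RCF = 1.118 × 10⁻⁵ × 12.9 × (15944)² = 1.118 × 10⁻⁵ × 12.9 × 254,211,136 ≈ 36,662.8 × g
Target RCF = 36,662.8 − 16,000 = 20,662.8 × g
N² = 20,662.8 / (14.4222 × 10⁻⁵) = 143,270,791
N ≈ √143,270,791 ≈ 11,969.6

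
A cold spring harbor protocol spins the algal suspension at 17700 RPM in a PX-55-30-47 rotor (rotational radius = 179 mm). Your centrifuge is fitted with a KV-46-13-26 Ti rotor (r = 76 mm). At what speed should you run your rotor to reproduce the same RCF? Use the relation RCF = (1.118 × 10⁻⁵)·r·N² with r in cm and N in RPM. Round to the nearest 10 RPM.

27160 RPM

Original rotor: r = 179 mm = 17.9 cm
RCF_original = 1.118 × 10⁻⁵ × 17.9 × (17700)² = 1.118 × 10⁻⁵ × 17.9 × 313,290,000 ≈ 62,696.2 × g
Your rotor: r = 76 mm = 7.6 cm
62,696.2 = 1.118 × 10⁻⁵ × 7.6 × N²
N² = 62,696.2 / (8.4968 × 10⁻⁵) = 737,880,143
N ≈ √737,880,143 ≈ 27,163.9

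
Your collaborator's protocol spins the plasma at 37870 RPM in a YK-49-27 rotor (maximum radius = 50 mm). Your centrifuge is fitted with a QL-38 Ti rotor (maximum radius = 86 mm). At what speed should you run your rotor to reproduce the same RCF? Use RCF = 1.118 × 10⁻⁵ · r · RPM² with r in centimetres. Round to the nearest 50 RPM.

28900 RPM

Original rotor: r = 50 mm = 5.0 cm
RCF_original = 1.118 × 10⁻⁵ × 5 × (37870)² = 1.118 × 10⁻⁵ × 5 × 1,434,136,900 ≈ 80,168.3 × g
Your rotor: r = 86 mm = 8.6 cm
80,168.3 = 1.118 × 10⁻⁵ × 8.6 × N²
N² = 80,168.3 / (9.6148 × 10⁻⁵) = 833,801,015
N ≈ √833,801,015 ≈ 28,875.6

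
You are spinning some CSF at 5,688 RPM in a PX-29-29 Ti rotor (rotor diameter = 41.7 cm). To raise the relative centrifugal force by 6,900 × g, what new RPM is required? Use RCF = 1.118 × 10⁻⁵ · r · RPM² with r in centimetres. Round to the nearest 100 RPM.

r = 41.7 / 2 = 20.85 cm
Current RCF = 1.118 × 10⁻⁵ × 20.85 × (5688)² = 1.118 × 10⁻⁵ × 20.85 × 32,353,344 ≈ 7,541.7 × g
Target RCF = 7,541.7 + 6,900 = 14,441.7 × g
N² = 14,441.7 / (23.3103 × 10⁻⁵) = 61,954,158
N ≈ √61,954,158 ≈ 7,871.1

7900 RPM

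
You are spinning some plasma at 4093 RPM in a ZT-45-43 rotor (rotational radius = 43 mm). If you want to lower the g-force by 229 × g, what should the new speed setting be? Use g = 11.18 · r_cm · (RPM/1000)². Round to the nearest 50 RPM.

N₂ ≈ 3450 RPM

r = 43 mm = 4.3 cm
Current RCF = 11.18 × 4.3 × (4.093)² = 11.18 × 4.3 × 16.752649 ≈ 805.4 × g
Target RCF = 805.4 − 229 = 576.4 × g
(N/1000)² = 576.4 / 48.074 = 11.98985
N = 1000 × √11.98985 ≈ 3,462.6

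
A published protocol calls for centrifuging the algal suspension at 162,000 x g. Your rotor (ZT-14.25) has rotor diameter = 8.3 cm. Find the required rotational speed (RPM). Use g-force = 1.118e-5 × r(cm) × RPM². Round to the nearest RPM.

r = 8.3 / 2 = 4.15 cm
162,000 = 1.118 × 10⁻⁵ × 4.15 × N²
N² = 162,000 / (4.6397 × 10⁻⁵) = 3,491,605,061
N ≈ √3,491,605,061 ≈ 59,089.8

59090 RPM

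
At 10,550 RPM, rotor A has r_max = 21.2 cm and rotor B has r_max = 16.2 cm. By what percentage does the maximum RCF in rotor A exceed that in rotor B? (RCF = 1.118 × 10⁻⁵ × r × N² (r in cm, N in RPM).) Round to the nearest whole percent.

At equal RPM, RCF scales linearly with r: ratio = 21.2 / 16.2 = 1.3086.
So rotor A delivers 30.9% more g-force.

31%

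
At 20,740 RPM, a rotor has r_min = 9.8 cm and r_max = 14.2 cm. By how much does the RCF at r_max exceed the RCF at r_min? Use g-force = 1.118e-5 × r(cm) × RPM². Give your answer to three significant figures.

ΔRCF = 1.118 × 10⁻⁵ × (r_max − r_min) × N² = 1.118 × 10⁻⁵ × 4.4 × 430,147,600 ≈ 21,159.8

ΔRCF ≈ 21200 ×g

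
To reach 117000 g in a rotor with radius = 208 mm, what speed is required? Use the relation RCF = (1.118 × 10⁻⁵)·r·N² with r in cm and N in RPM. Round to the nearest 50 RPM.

r = 208 mm = 20.8 cm
117,000 = 1.118 × 10⁻⁵ × 20.8 × N²
N² = 117,000 / (23.2544 × 10⁻⁵) = 503,130,590
N ≈ √503,130,590 ≈ 22,430.6

N ≈ 22450 RPM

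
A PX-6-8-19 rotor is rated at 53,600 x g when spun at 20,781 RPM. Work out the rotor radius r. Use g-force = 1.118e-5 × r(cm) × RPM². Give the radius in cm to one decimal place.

RCF = 1.118 × 10⁻⁵ × r × N²
53600 = 1.118 × 10⁻⁵ × r × (20781)²
r = 53600 / (1.118 × 10⁻⁵ × 431,849,961) = 53600 / 4828.083 ≈ 11.102 cm

r ≈ 11.1 cm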